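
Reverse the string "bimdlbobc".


Input: bimdlbobc
Reading characters right to left:
  Position 8: 'c'
  Position 7: 'b'
  Position 6: 'o'
  Position 5: 'b'
  Position 4: 'l'
  Position 3: 'd'
  Position 2: 'm'
  Position 1: 'i'
  Position 0: 'b'
Reversed: cbobldmib

cbobldmib


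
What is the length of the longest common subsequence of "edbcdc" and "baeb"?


LCS of "edbcdc" and "baeb"
DP table:
           b    a    e    b
      0    0    0    0    0
  e   0    0    0    1    1
  d   0    0    0    1    1
  b   0    1    1    1    2
  c   0    1    1    1    2
  d   0    1    1    1    2
  c   0    1    1    1    2
LCS length = dp[6][4] = 2

2


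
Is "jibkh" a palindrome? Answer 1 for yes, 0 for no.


Input: jibkh
Reversed: hkbij
  Compare pos 0 ('j') with pos 4 ('h'): MISMATCH
  Compare pos 1 ('i') with pos 3 ('k'): MISMATCH
Result: not a palindrome

0


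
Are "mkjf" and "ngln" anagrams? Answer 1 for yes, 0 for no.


Strings: "mkjf", "ngln"
Sorted first:  fjkm
Sorted second: glnn
Differ at position 0: 'f' vs 'g' => not anagrams

0


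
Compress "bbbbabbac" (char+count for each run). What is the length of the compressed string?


Input: bbbbabbac
Runs:
  'b' x 4 => "b4"
  'a' x 1 => "a1"
  'b' x 2 => "b2"
  'a' x 1 => "a1"
  'c' x 1 => "c1"
Compressed: "b4a1b2a1c1"
Compressed length: 10

10


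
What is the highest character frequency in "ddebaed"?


Input: ddebaed
Character counts:
  'a': 1
  'b': 1
  'd': 3
  'e': 2
Maximum frequency: 3

3


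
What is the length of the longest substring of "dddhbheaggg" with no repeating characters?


Input: "dddhbheaggg"
Sliding window (track last position of each char):
  Position 0 ('d'): window [0,0] length 1 -- new best
  Position 1 ('d'): repeat (last at 0), move window start to 1
  Position 1 ('d'): window [1,1] length 1
  Position 2 ('d'): repeat (last at 1), move window start to 2
  Position 2 ('d'): window [2,2] length 1
  Position 3 ('h'): window [2,3] length 2 -- new best
  Position 4 ('b'): window [2,4] length 3 -- new best
  Position 5 ('h'): repeat (last at 3), move window start to 4
  Position 5 ('h'): window [4,5] length 2
  Position 6 ('e'): window [4,6] length 3
  Position 7 ('a'): window [4,7] length 4 -- new best
  Position 8 ('g'): window [4,8] length 5 -- new best
  Position 9 ('g'): repeat (last at 8), move window start to 9
  Position 9 ('g'): window [9,9] length 1
  Position 10 ('g'): repeat (last at 9), move window start to 10
  Position 10 ('g'): window [10,10] length 1
Longest substring with no repeats: "bheag" with length 5

5


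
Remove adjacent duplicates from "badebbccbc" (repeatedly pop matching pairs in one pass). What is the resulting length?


Input: badebbccbc
Stack-based adjacent duplicate removal:
  Read 'b': push. Stack: b
  Read 'a': push. Stack: ba
  Read 'd': push. Stack: bad
  Read 'e': push. Stack: bade
  Read 'b': push. Stack: badeb
  Read 'b': matches stack top 'b' => pop. Stack: bade
  Read 'c': push. Stack: badec
  Read 'c': matches stack top 'c' => pop. Stack: bade
  Read 'b': push. Stack: badeb
  Read 'c': push. Stack: badebc
Final stack: "badebc" (length 6)

6


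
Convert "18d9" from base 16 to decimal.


Input: "18d9" in base 16
Positional expansion:
  Digit '1' (value 1) x 16^3 = 4096
  Digit '8' (value 8) x 16^2 = 2048
  Digit 'd' (value 13) x 16^1 = 208
  Digit '9' (value 9) x 16^0 = 9
Sum = 6361

6361


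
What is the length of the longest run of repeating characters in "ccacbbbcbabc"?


Input: "ccacbbbcbabc"
Scanning for longest run:
  Position 1 ('c'): continues run of 'c', length=2
  Position 2 ('a'): new char, reset run to 1
  Position 3 ('c'): new char, reset run to 1
  Position 4 ('b'): new char, reset run to 1
  Position 5 ('b'): continues run of 'b', length=2
  Position 6 ('b'): continues run of 'b', length=3
  Position 7 ('c'): new char, reset run to 1
  Position 8 ('b'): new char, reset run to 1
  Position 9 ('a'): new char, reset run to 1
  Position 10 ('b'): new char, reset run to 1
  Position 11 ('c'): new char, reset run to 1
Longest run: 'b' with length 3

3


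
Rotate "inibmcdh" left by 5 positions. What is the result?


Input: "inibmcdh", rotate left by 5
First 5 characters: "inibm"
Remaining characters: "cdh"
Concatenate remaining + first: "cdh" + "inibm" = "cdhinibm"

cdhinibm


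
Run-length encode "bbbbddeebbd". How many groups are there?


Input: bbbbddeebbd
Scanning for consecutive runs:
  Group 1: 'b' x 4 (positions 0-3)
  Group 2: 'd' x 2 (positions 4-5)
  Group 3: 'e' x 2 (positions 6-7)
  Group 4: 'b' x 2 (positions 8-9)
  Group 5: 'd' x 1 (positions 10-10)
Total groups: 5

5


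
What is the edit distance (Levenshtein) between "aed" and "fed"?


Computing edit distance: "aed" -> "fed"
DP table:
           f    e    d
      0    1    2    3
  a   1    1    2    3
  e   2    2    1    2
  d   3    3    2    1
Edit distance = dp[3][3] = 1

1


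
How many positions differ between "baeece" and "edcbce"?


Comparing "baeece" and "edcbce" position by position:
  Position 0: 'b' vs 'e' => DIFFER
  Position 1: 'a' vs 'd' => DIFFER
  Position 2: 'e' vs 'c' => DIFFER
  Position 3: 'e' vs 'b' => DIFFER
  Position 4: 'c' vs 'c' => same
  Position 5: 'e' vs 'e' => same
Positions that differ: 4

4


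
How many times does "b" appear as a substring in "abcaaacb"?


Searching for "b" in "abcaaacb"
Scanning each position:
  Position 0: "a" => no
  Position 1: "b" => MATCH
  Position 2: "c" => no
  Position 3: "a" => no
  Position 4: "a" => no
  Position 5: "a" => no
  Position 6: "c" => no
  Position 7: "b" => MATCH
Total occurrences: 2

2


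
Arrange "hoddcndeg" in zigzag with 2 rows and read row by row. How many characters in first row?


Zigzag "hoddcndeg" into 2 rows:
Placing characters:
  'h' => row 0
  'o' => row 1
  'd' => row 0
  'd' => row 1
  'c' => row 0
  'n' => row 1
  'd' => row 0
  'e' => row 1
  'g' => row 0
Rows:
  Row 0: "hdcdg"
  Row 1: "odne"
First row length: 5

5


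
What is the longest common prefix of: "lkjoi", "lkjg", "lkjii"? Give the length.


Words: lkjoi, lkjg, lkjii
  Position 0: all 'l' => match
  Position 1: all 'k' => match
  Position 2: all 'j' => match
  Position 3: ('o', 'g', 'i') => mismatch, stop
LCP = "lkj" (length 3)

3


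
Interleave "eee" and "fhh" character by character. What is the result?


Interleaving "eee" and "fhh":
  Position 0: 'e' from first, 'f' from second => "ef"
  Position 1: 'e' from first, 'h' from second => "eh"
  Position 2: 'e' from first, 'h' from second => "eh"
Result: efeheh

efeheh


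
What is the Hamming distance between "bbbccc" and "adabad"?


Comparing "bbbccc" and "adabad" position by position:
  Position 0: 'b' vs 'a' => differ
  Position 1: 'b' vs 'd' => differ
  Position 2: 'b' vs 'a' => differ
  Position 3: 'c' vs 'b' => differ
  Position 4: 'c' vs 'a' => differ
  Position 5: 'c' vs 'd' => differ
Total differences (Hamming distance): 6

6


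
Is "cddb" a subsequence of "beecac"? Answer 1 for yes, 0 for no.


Check if "cddb" is a subsequence of "beecac"
Greedy scan:
  Position 0 ('b'): no match needed
  Position 1 ('e'): no match needed
  Position 2 ('e'): no match needed
  Position 3 ('c'): matches sub[0] = 'c'
  Position 4 ('a'): no match needed
  Position 5 ('c'): no match needed
Only matched 1/4 characters => not a subsequence

0


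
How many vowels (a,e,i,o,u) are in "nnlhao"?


Input: nnlhao
Checking each character:
  'n' at position 0: consonant
  'n' at position 1: consonant
  'l' at position 2: consonant
  'h' at position 3: consonant
  'a' at position 4: vowel (running total: 1)
  'o' at position 5: vowel (running total: 2)
Total vowels: 2

2


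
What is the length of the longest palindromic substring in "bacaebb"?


Input: "bacaebb"
Checking substrings for palindromes:
  [1:4] "aca" (len 3) => palindrome
  [5:7] "bb" (len 2) => palindrome
Longest palindromic substring: "aca" with length 3

3


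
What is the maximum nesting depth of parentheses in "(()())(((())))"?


Input: "(()())(((())))"
Tracking depth:
  Position 0 '(': depth becomes 1
  Position 1 '(': depth becomes 2
  Position 2 ')': depth becomes 1
  Position 3 '(': depth becomes 2
  Position 4 ')': depth becomes 1
  Position 5 ')': depth becomes 0
  Position 6 '(': depth becomes 1
  Position 7 '(': depth becomes 2
  Position 8 '(': depth becomes 3
  Position 9 '(': depth becomes 4
  Position 10 ')': depth becomes 3
  Position 11 ')': depth becomes 2
  Position 12 ')': depth becomes 1
  Position 13 ')': depth becomes 0
Maximum depth reached: 4

4


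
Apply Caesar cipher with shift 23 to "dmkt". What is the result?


Caesar cipher: shift "dmkt" by 23
  'd' (pos 3) + 23 = pos 0 = 'a'
  'm' (pos 12) + 23 = pos 9 = 'j'
  'k' (pos 10) + 23 = pos 7 = 'h'
  't' (pos 19) + 23 = pos 16 = 'q'
Result: ajhq

ajhq


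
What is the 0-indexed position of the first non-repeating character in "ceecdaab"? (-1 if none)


Input: ceecdaab
Character frequencies:
  'a': 2
  'b': 1
  'c': 2
  'd': 1
  'e': 2
Scanning left to right for freq == 1:
  Position 0 ('c'): freq=2, skip
  Position 1 ('e'): freq=2, skip
  Position 2 ('e'): freq=2, skip
  Position 3 ('c'): freq=2, skip
  Position 4 ('d'): unique! => answer = 4

4


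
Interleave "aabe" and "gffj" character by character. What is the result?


Interleaving "aabe" and "gffj":
  Position 0: 'a' from first, 'g' from second => "ag"
  Position 1: 'a' from first, 'f' from second => "af"
  Position 2: 'b' from first, 'f' from second => "bf"
  Position 3: 'e' from first, 'j' from second => "ej"
Result: agafbfej

agafbfej


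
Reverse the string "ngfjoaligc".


Input: ngfjoaligc
Reading characters right to left:
  Position 9: 'c'
  Position 8: 'g'
  Position 7: 'i'
  Position 6: 'l'
  Position 5: 'a'
  Position 4: 'o'
  Position 3: 'j'
  Position 2: 'f'
  Position 1: 'g'
  Position 0: 'n'
Reversed: cgilaojfgn

cgilaojfgn


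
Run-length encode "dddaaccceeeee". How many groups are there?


Input: dddaaccceeeee
Scanning for consecutive runs:
  Group 1: 'd' x 3 (positions 0-2)
  Group 2: 'a' x 2 (positions 3-4)
  Group 3: 'c' x 3 (positions 5-7)
  Group 4: 'e' x 5 (positions 8-12)
Total groups: 4

4


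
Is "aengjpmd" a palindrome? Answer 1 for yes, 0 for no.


Input: aengjpmd
Reversed: dmpjgnea
  Compare pos 0 ('a') with pos 7 ('d'): MISMATCH
  Compare pos 1 ('e') with pos 6 ('m'): MISMATCH
  Compare pos 2 ('n') with pos 5 ('p'): MISMATCH
  Compare pos 3 ('g') with pos 4 ('j'): MISMATCH
Result: not a palindrome

0


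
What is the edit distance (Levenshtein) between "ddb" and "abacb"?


Computing edit distance: "ddb" -> "abacb"
DP table:
           a    b    a    c    b
      0    1    2    3    4    5
  d   1    1    2    3    4    5
  d   2    2    2    3    4    5
  b   3    3    2    3    4    4
Edit distance = dp[3][5] = 4

4


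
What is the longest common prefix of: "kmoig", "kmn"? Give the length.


Words: kmoig, kmn
  Position 0: all 'k' => match
  Position 1: all 'm' => match
  Position 2: ('o', 'n') => mismatch, stop
LCP = "km" (length 2)

2


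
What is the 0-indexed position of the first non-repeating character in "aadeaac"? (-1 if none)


Input: aadeaac
Character frequencies:
  'a': 4
  'c': 1
  'd': 1
  'e': 1
Scanning left to right for freq == 1:
  Position 0 ('a'): freq=4, skip
  Position 1 ('a'): freq=4, skip
  Position 2 ('d'): unique! => answer = 2

2


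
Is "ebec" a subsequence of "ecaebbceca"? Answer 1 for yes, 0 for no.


Check if "ebec" is a subsequence of "ecaebbceca"
Greedy scan:
  Position 0 ('e'): matches sub[0] = 'e'
  Position 1 ('c'): no match needed
  Position 2 ('a'): no match needed
  Position 3 ('e'): no match needed
  Position 4 ('b'): matches sub[1] = 'b'
  Position 5 ('b'): no match needed
  Position 6 ('c'): no match needed
  Position 7 ('e'): matches sub[2] = 'e'
  Position 8 ('c'): matches sub[3] = 'c'
  Position 9 ('a'): no match needed
All 4 characters matched => is a subsequence

1


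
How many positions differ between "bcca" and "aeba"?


Comparing "bcca" and "aeba" position by position:
  Position 0: 'b' vs 'a' => DIFFER
  Position 1: 'c' vs 'e' => DIFFER
  Position 2: 'c' vs 'b' => DIFFER
  Position 3: 'a' vs 'a' => same
Positions that differ: 3

3


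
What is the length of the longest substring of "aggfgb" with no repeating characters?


Input: "aggfgb"
Sliding window (track last position of each char):
  Position 0 ('a'): window [0,0] length 1 -- new best
  Position 1 ('g'): window [0,1] length 2 -- new best
  Position 2 ('g'): repeat (last at 1), move window start to 2
  Position 2 ('g'): window [2,2] length 1
  Position 3 ('f'): window [2,3] length 2
  Position 4 ('g'): repeat (last at 2), move window start to 3
  Position 4 ('g'): window [3,4] length 2
  Position 5 ('b'): window [3,5] length 3 -- new best
Longest substring with no repeats: "fgb" with length 3

3


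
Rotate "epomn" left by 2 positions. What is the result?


Input: "epomn", rotate left by 2
First 2 characters: "ep"
Remaining characters: "omn"
Concatenate remaining + first: "omn" + "ep" = "omnep"

omnep


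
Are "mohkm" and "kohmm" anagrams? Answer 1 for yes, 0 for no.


Strings: "mohkm", "kohmm"
Sorted first:  hkmmo
Sorted second: hkmmo
Sorted forms match => anagrams

1


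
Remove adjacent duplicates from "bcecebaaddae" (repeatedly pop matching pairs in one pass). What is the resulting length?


Input: bcecebaaddae
Stack-based adjacent duplicate removal:
  Read 'b': push. Stack: b
  Read 'c': push. Stack: bc
  Read 'e': push. Stack: bce
  Read 'c': push. Stack: bcec
  Read 'e': push. Stack: bcece
  Read 'b': push. Stack: bceceb
  Read 'a': push. Stack: bceceba
  Read 'a': matches stack top 'a' => pop. Stack: bceceb
  Read 'd': push. Stack: bcecebd
  Read 'd': matches stack top 'd' => pop. Stack: bceceb
  Read 'a': push. Stack: bceceba
  Read 'e': push. Stack: bcecebae
Final stack: "bcecebae" (length 8)

8


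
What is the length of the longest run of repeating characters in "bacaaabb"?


Input: "bacaaabb"
Scanning for longest run:
  Position 1 ('a'): new char, reset run to 1
  Position 2 ('c'): new char, reset run to 1
  Position 3 ('a'): new char, reset run to 1
  Position 4 ('a'): continues run of 'a', length=2
  Position 5 ('a'): continues run of 'a', length=3
  Position 6 ('b'): new char, reset run to 1
  Position 7 ('b'): continues run of 'b', length=2
Longest run: 'a' with length 3

3


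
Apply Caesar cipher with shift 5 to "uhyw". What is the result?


Caesar cipher: shift "uhyw" by 5
  'u' (pos 20) + 5 = pos 25 = 'z'
  'h' (pos 7) + 5 = pos 12 = 'm'
  'y' (pos 24) + 5 = pos 3 = 'd'
  'w' (pos 22) + 5 = pos 1 = 'b'
Result: zmdb

zmdb


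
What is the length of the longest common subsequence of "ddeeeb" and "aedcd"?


LCS of "ddeeeb" and "aedcd"
DP table:
           a    e    d    c    d
      0    0    0    0    0    0
  d   0    0    0    1    1    1
  d   0    0    0    1    1    2
  e   0    0    1    1    1    2
  e   0    0    1    1    1    2
  e   0    0    1    1    1    2
  b   0    0    1    1    1    2
LCS length = dp[6][5] = 2

2


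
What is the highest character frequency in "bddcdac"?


Input: bddcdac
Character counts:
  'a': 1
  'b': 1
  'c': 2
  'd': 3
Maximum frequency: 3

3


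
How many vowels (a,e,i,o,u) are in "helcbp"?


Input: helcbp
Checking each character:
  'h' at position 0: consonant
  'e' at position 1: vowel (running total: 1)
  'l' at position 2: consonant
  'c' at position 3: consonant
  'b' at position 4: consonant
  'p' at position 5: consonant
Total vowels: 1

1


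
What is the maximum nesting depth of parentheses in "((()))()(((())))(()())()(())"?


Input: "((()))()(((())))(()())()(())"
Tracking depth:
  Position 0 '(': depth becomes 1
  Position 1 '(': depth becomes 2
  Position 2 '(': depth becomes 3
  Position 3 ')': depth becomes 2
  Position 4 ')': depth becomes 1
  Position 5 ')': depth becomes 0
  Position 6 '(': depth becomes 1
  Position 7 ')': depth becomes 0
  Position 8 '(': depth becomes 1
  Position 9 '(': depth becomes 2
  Position 10 '(': depth becomes 3
  Position 11 '(': depth becomes 4
  Position 12 ')': depth becomes 3
  Position 13 ')': depth becomes 2
  Position 14 ')': depth becomes 1
  Position 15 ')': depth becomes 0
  Position 16 '(': depth becomes 1
  Position 17 '(': depth becomes 2
  Position 18 ')': depth becomes 1
  Position 19 '(': depth becomes 2
  Position 20 ')': depth becomes 1
  Position 21 ')': depth becomes 0
  Position 22 '(': depth becomes 1
  Position 23 ')': depth becomes 0
  Position 24 '(': depth becomes 1
  Position 25 '(': depth becomes 2
  Position 26 ')': depth becomes 1
  Position 27 ')': depth becomes 0
Maximum depth reached: 4

4


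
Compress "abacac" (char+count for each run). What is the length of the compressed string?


Input: abacac
Runs:
  'a' x 1 => "a1"
  'b' x 1 => "b1"
  'a' x 1 => "a1"
  'c' x 1 => "c1"
  'a' x 1 => "a1"
  'c' x 1 => "c1"
Compressed: "a1b1a1c1a1c1"
Compressed length: 12

12


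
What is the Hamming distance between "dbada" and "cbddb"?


Comparing "dbada" and "cbddb" position by position:
  Position 0: 'd' vs 'c' => differ
  Position 1: 'b' vs 'b' => same
  Position 2: 'a' vs 'd' => differ
  Position 3: 'd' vs 'd' => same
  Position 4: 'a' vs 'b' => differ
Total differences (Hamming distance): 3

3


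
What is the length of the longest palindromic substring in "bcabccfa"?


Input: "bcabccfa"
Checking substrings for palindromes:
  [4:6] "cc" (len 2) => palindrome
Longest palindromic substring: "cc" with length 2

2


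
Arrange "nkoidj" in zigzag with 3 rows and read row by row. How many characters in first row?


Zigzag "nkoidj" into 3 rows:
Placing characters:
  'n' => row 0
  'k' => row 1
  'o' => row 2
  'i' => row 1
  'd' => row 0
  'j' => row 1
Rows:
  Row 0: "nd"
  Row 1: "kij"
  Row 2: "o"
First row length: 2

2


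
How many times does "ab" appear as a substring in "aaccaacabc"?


Searching for "ab" in "aaccaacabc"
Scanning each position:
  Position 0: "aa" => no
  Position 1: "ac" => no
  Position 2: "cc" => no
  Position 3: "ca" => no
  Position 4: "aa" => no
  Position 5: "ac" => no
  Position 6: "ca" => no
  Position 7: "ab" => MATCH
  Position 8: "bc" => no
Total occurrences: 1

1


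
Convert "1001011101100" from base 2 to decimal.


Input: "1001011101100" in base 2
Positional expansion:
  Digit '1' (value 1) x 2^12 = 4096
  Digit '0' (value 0) x 2^11 = 0
  Digit '0' (value 0) x 2^10 = 0
  Digit '1' (value 1) x 2^9 = 512
  Digit '0' (value 0) x 2^8 = 0
  Digit '1' (value 1) x 2^7 = 128
  Digit '1' (value 1) x 2^6 = 64
  Digit '1' (value 1) x 2^5 = 32
  Digit '0' (value 0) x 2^4 = 0
  Digit '1' (value 1) x 2^3 = 8
  Digit '1' (value 1) x 2^2 = 4
  Digit '0' (value 0) x 2^1 = 0
  Digit '0' (value 0) x 2^0 = 0
Sum = 4844

4844


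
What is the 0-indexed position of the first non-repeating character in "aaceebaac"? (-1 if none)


Input: aaceebaac
Character frequencies:
  'a': 4
  'b': 1
  'c': 2
  'e': 2
Scanning left to right for freq == 1:
  Position 0 ('a'): freq=4, skip
  Position 1 ('a'): freq=4, skip
  Position 2 ('c'): freq=2, skip
  Position 3 ('e'): freq=2, skip
  Position 4 ('e'): freq=2, skip
  Position 5 ('b'): unique! => answer = 5

5


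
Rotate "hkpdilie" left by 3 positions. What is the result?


Input: "hkpdilie", rotate left by 3
First 3 characters: "hkp"
Remaining characters: "dilie"
Concatenate remaining + first: "dilie" + "hkp" = "diliehkp"

diliehkp


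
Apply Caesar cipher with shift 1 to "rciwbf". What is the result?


Caesar cipher: shift "rciwbf" by 1
  'r' (pos 17) + 1 = pos 18 = 's'
  'c' (pos 2) + 1 = pos 3 = 'd'
  'i' (pos 8) + 1 = pos 9 = 'j'
  'w' (pos 22) + 1 = pos 23 = 'x'
  'b' (pos 1) + 1 = pos 2 = 'c'
  'f' (pos 5) + 1 = pos 6 = 'g'
Result: sdjxcg

sdjxcg


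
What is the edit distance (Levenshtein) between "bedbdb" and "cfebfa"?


Computing edit distance: "bedbdb" -> "cfebfa"
DP table:
           c    f    e    b    f    a
      0    1    2    3    4    5    6
  b   1    1    2    3    3    4    5
  e   2    2    2    2    3    4    5
  d   3    3    3    3    3    4    5
  b   4    4    4    4    3    4    5
  d   5    5    5    5    4    4    5
  b   6    6    6    6    5    5    5
Edit distance = dp[6][6] = 5

5


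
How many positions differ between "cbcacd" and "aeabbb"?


Comparing "cbcacd" and "aeabbb" position by position:
  Position 0: 'c' vs 'a' => DIFFER
  Position 1: 'b' vs 'e' => DIFFER
  Position 2: 'c' vs 'a' => DIFFER
  Position 3: 'a' vs 'b' => DIFFER
  Position 4: 'c' vs 'b' => DIFFER
  Position 5: 'd' vs 'b' => DIFFER
Positions that differ: 6

6


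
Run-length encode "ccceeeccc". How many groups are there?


Input: ccceeeccc
Scanning for consecutive runs:
  Group 1: 'c' x 3 (positions 0-2)
  Group 2: 'e' x 3 (positions 3-5)
  Group 3: 'c' x 3 (positions 6-8)
Total groups: 3

3


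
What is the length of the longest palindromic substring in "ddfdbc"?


Input: "ddfdbc"
Checking substrings for palindromes:
  [1:4] "dfd" (len 3) => palindrome
  [0:2] "dd" (len 2) => palindrome
Longest palindromic substring: "dfd" with length 3

3


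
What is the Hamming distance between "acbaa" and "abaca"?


Comparing "acbaa" and "abaca" position by position:
  Position 0: 'a' vs 'a' => same
  Position 1: 'c' vs 'b' => differ
  Position 2: 'b' vs 'a' => differ
  Position 3: 'a' vs 'c' => differ
  Position 4: 'a' vs 'a' => same
Total differences (Hamming distance): 3

3


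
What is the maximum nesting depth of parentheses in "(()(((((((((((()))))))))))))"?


Input: "(()(((((((((((()))))))))))))"
Tracking depth:
  Position 0 '(': depth becomes 1
  Position 1 '(': depth becomes 2
  Position 2 ')': depth becomes 1
  Position 3 '(': depth becomes 2
  Position 4 '(': depth becomes 3
  Position 5 '(': depth becomes 4
  Position 6 '(': depth becomes 5
  Position 7 '(': depth becomes 6
  Position 8 '(': depth becomes 7
  Position 9 '(': depth becomes 8
  Position 10 '(': depth becomes 9
  Position 11 '(': depth becomes 10
  Position 12 '(': depth becomes 11
  Position 13 '(': depth becomes 12
  Position 14 '(': depth becomes 13
  Position 15 ')': depth becomes 12
  Position 16 ')': depth becomes 11
  Position 17 ')': depth becomes 10
  Position 18 ')': depth becomes 9
  Position 19 ')': depth becomes 8
  Position 20 ')': depth becomes 7
  Position 21 ')': depth becomes 6
  Position 22 ')': depth becomes 5
  Position 23 ')': depth becomes 4
  Position 24 ')': depth becomes 3
  Position 25 ')': depth becomes 2
  Position 26 ')': depth becomes 1
  Position 27 ')': depth becomes 0
Maximum depth reached: 13

13


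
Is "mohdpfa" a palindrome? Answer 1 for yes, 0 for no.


Input: mohdpfa
Reversed: afpdhom
  Compare pos 0 ('m') with pos 6 ('a'): MISMATCH
  Compare pos 1 ('o') with pos 5 ('f'): MISMATCH
  Compare pos 2 ('h') with pos 4 ('p'): MISMATCH
Result: not a palindrome

0


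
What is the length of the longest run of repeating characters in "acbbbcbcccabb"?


Input: "acbbbcbcccabb"
Scanning for longest run:
  Position 1 ('c'): new char, reset run to 1
  Position 2 ('b'): new char, reset run to 1
  Position 3 ('b'): continues run of 'b', length=2
  Position 4 ('b'): continues run of 'b', length=3
  Position 5 ('c'): new char, reset run to 1
  Position 6 ('b'): new char, reset run to 1
  Position 7 ('c'): new char, reset run to 1
  Position 8 ('c'): continues run of 'c', length=2
  Position 9 ('c'): continues run of 'c', length=3
  Position 10 ('a'): new char, reset run to 1
  Position 11 ('b'): new char, reset run to 1
  Position 12 ('b'): continues run of 'b', length=2
Longest run: 'b' with length 3

3


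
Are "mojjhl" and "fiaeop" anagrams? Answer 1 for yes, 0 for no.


Strings: "mojjhl", "fiaeop"
Sorted first:  hjjlmo
Sorted second: aefiop
Differ at position 0: 'h' vs 'a' => not anagrams

0


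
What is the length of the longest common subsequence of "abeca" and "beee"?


LCS of "abeca" and "beee"
DP table:
           b    e    e    e
      0    0    0    0    0
  a   0    0    0    0    0
  b   0    1    1    1    1
  e   0    1    2    2    2
  c   0    1    2    2    2
  a   0    1    2    2    2
LCS length = dp[5][4] = 2

2


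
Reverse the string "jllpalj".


Input: jllpalj
Reading characters right to left:
  Position 6: 'j'
  Position 5: 'l'
  Position 4: 'a'
  Position 3: 'p'
  Position 2: 'l'
  Position 1: 'l'
  Position 0: 'j'
Reversed: jlapllj

jlapllj


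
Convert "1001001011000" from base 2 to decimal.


Input: "1001001011000" in base 2
Positional expansion:
  Digit '1' (value 1) x 2^12 = 4096
  Digit '0' (value 0) x 2^11 = 0
  Digit '0' (value 0) x 2^10 = 0
  Digit '1' (value 1) x 2^9 = 512
  Digit '0' (value 0) x 2^8 = 0
  Digit '0' (value 0) x 2^7 = 0
  Digit '1' (value 1) x 2^6 = 64
  Digit '0' (value 0) x 2^5 = 0
  Digit '1' (value 1) x 2^4 = 16
  Digit '1' (value 1) x 2^3 = 8
  Digit '0' (value 0) x 2^2 = 0
  Digit '0' (value 0) x 2^1 = 0
  Digit '0' (value 0) x 2^0 = 0
Sum = 4696

4696


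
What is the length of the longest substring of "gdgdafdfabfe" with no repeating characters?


Input: "gdgdafdfabfe"
Sliding window (track last position of each char):
  Position 0 ('g'): window [0,0] length 1 -- new best
  Position 1 ('d'): window [0,1] length 2 -- new best
  Position 2 ('g'): repeat (last at 0), move window start to 1
  Position 2 ('g'): window [1,2] length 2
  Position 3 ('d'): repeat (last at 1), move window start to 2
  Position 3 ('d'): window [2,3] length 2
  Position 4 ('a'): window [2,4] length 3 -- new best
  Position 5 ('f'): window [2,5] length 4 -- new best
  Position 6 ('d'): repeat (last at 3), move window start to 4
  Position 6 ('d'): window [4,6] length 3
  Position 7 ('f'): repeat (last at 5), move window start to 6
  Position 7 ('f'): window [6,7] length 2
  Position 8 ('a'): window [6,8] length 3
  Position 9 ('b'): window [6,9] length 4
  Position 10 ('f'): repeat (last at 7), move window start to 8
  Position 10 ('f'): window [8,10] length 3
  Position 11 ('e'): window [8,11] length 4
Longest substring with no repeats: "gdaf" with length 4

4


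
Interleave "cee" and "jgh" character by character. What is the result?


Interleaving "cee" and "jgh":
  Position 0: 'c' from first, 'j' from second => "cj"
  Position 1: 'e' from first, 'g' from second => "eg"
  Position 2: 'e' from first, 'h' from second => "eh"
Result: cjegeh

cjegeh


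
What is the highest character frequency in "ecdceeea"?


Input: ecdceeea
Character counts:
  'a': 1
  'c': 2
  'd': 1
  'e': 4
Maximum frequency: 4

4


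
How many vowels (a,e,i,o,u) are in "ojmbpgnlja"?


Input: ojmbpgnlja
Checking each character:
  'o' at position 0: vowel (running total: 1)
  'j' at position 1: consonant
  'm' at position 2: consonant
  'b' at position 3: consonant
  'p' at position 4: consonant
  'g' at position 5: consonant
  'n' at position 6: consonant
  'l' at position 7: consonant
  'j' at position 8: consonant
  'a' at position 9: vowel (running total: 2)
Total vowels: 2

2


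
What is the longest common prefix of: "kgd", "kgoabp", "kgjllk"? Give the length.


Words: kgd, kgoabp, kgjllk
  Position 0: all 'k' => match
  Position 1: all 'g' => match
  Position 2: ('d', 'o', 'j') => mismatch, stop
LCP = "kg" (length 2)

2


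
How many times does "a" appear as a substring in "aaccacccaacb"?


Searching for "a" in "aaccacccaacb"
Scanning each position:
  Position 0: "a" => MATCH
  Position 1: "a" => MATCH
  Position 2: "c" => no
  Position 3: "c" => no
  Position 4: "a" => MATCH
  Position 5: "c" => no
  Position 6: "c" => no
  Position 7: "c" => no
  Position 8: "a" => MATCH
  Position 9: "a" => MATCH
  Position 10: "c" => no
  Position 11: "b" => no
Total occurrences: 5

5


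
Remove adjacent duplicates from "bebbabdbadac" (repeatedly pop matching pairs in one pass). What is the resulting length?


Input: bebbabdbadac
Stack-based adjacent duplicate removal:
  Read 'b': push. Stack: b
  Read 'e': push. Stack: be
  Read 'b': push. Stack: beb
  Read 'b': matches stack top 'b' => pop. Stack: be
  Read 'a': push. Stack: bea
  Read 'b': push. Stack: beab
  Read 'd': push. Stack: beabd
  Read 'b': push. Stack: beabdb
  Read 'a': push. Stack: beabdba
  Read 'd': push. Stack: beabdbad
  Read 'a': push. Stack: beabdbada
  Read 'c': push. Stack: beabdbadac
Final stack: "beabdbadac" (length 10)

10


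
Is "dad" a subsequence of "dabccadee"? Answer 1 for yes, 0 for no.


Check if "dad" is a subsequence of "dabccadee"
Greedy scan:
  Position 0 ('d'): matches sub[0] = 'd'
  Position 1 ('a'): matches sub[1] = 'a'
  Position 2 ('b'): no match needed
  Position 3 ('c'): no match needed
  Position 4 ('c'): no match needed
  Position 5 ('a'): no match needed
  Position 6 ('d'): matches sub[2] = 'd'
  Position 7 ('e'): no match needed
  Position 8 ('e'): no match needed
All 3 characters matched => is a subsequence

1


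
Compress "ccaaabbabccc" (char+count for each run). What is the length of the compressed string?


Input: ccaaabbabccc
Runs:
  'c' x 2 => "c2"
  'a' x 3 => "a3"
  'b' x 2 => "b2"
  'a' x 1 => "a1"
  'b' x 1 => "b1"
  'c' x 3 => "c3"
Compressed: "c2a3b2a1b1c3"
Compressed length: 12

12


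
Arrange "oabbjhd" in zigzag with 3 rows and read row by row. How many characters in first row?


Zigzag "oabbjhd" into 3 rows:
Placing characters:
  'o' => row 0
  'a' => row 1
  'b' => row 2
  'b' => row 1
  'j' => row 0
  'h' => row 1
  'd' => row 2
Rows:
  Row 0: "oj"
  Row 1: "abh"
  Row 2: "bd"
First row length: 2

2


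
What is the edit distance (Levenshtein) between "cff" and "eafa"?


Computing edit distance: "cff" -> "eafa"
DP table:
           e    a    f    a
      0    1    2    3    4
  c   1    1    2    3    4
  f   2    2    2    2    3
  f   3    3    3    2    3
Edit distance = dp[3][4] = 3

3


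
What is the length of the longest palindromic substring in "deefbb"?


Input: "deefbb"
Checking substrings for palindromes:
  [1:3] "ee" (len 2) => palindrome
  [4:6] "bb" (len 2) => palindrome
Longest palindromic substring: "ee" with length 2

2


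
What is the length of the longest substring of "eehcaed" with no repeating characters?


Input: "eehcaed"
Sliding window (track last position of each char):
  Position 0 ('e'): window [0,0] length 1 -- new best
  Position 1 ('e'): repeat (last at 0), move window start to 1
  Position 1 ('e'): window [1,1] length 1
  Position 2 ('h'): window [1,2] length 2 -- new best
  Position 3 ('c'): window [1,3] length 3 -- new best
  Position 4 ('a'): window [1,4] length 4 -- new best
  Position 5 ('e'): repeat (last at 1), move window start to 2
  Position 5 ('e'): window [2,5] length 4
  Position 6 ('d'): window [2,6] length 5 -- new best
Longest substring with no repeats: "hcaed" with length 5

5


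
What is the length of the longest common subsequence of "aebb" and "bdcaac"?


LCS of "aebb" and "bdcaac"
DP table:
           b    d    c    a    a    c
      0    0    0    0    0    0    0
  a   0    0    0    0    1    1    1
  e   0    0    0    0    1    1    1
  b   0    1    1    1    1    1    1
  b   0    1    1    1    1    1    1
LCS length = dp[4][6] = 1

1


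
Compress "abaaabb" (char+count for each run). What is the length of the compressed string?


Input: abaaabb
Runs:
  'a' x 1 => "a1"
  'b' x 1 => "b1"
  'a' x 3 => "a3"
  'b' x 2 => "b2"
Compressed: "a1b1a3b2"
Compressed length: 8

8


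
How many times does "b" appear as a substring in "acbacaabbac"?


Searching for "b" in "acbacaabbac"
Scanning each position:
  Position 0: "a" => no
  Position 1: "c" => no
  Position 2: "b" => MATCH
  Position 3: "a" => no
  Position 4: "c" => no
  Position 5: "a" => no
  Position 6: "a" => no
  Position 7: "b" => MATCH
  Position 8: "b" => MATCH
  Position 9: "a" => no
  Position 10: "c" => no
Total occurrences: 3

3


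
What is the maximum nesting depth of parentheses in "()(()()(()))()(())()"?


Input: "()(()()(()))()(())()"
Tracking depth:
  Position 0 '(': depth becomes 1
  Position 1 ')': depth becomes 0
  Position 2 '(': depth becomes 1
  Position 3 '(': depth becomes 2
  Position 4 ')': depth becomes 1
  Position 5 '(': depth becomes 2
  Position 6 ')': depth becomes 1
  Position 7 '(': depth becomes 2
  Position 8 '(': depth becomes 3
  Position 9 ')': depth becomes 2
  Position 10 ')': depth becomes 1
  Position 11 ')': depth becomes 0
  Position 12 '(': depth becomes 1
  Position 13 ')': depth becomes 0
  Position 14 '(': depth becomes 1
  Position 15 '(': depth becomes 2
  Position 16 ')': depth becomes 1
  Position 17 ')': depth becomes 0
  Position 18 '(': depth becomes 1
  Position 19 ')': depth becomes 0
Maximum depth reached: 3

3


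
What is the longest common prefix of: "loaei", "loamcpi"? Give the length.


Words: loaei, loamcpi
  Position 0: all 'l' => match
  Position 1: all 'o' => match
  Position 2: all 'a' => match
  Position 3: ('e', 'm') => mismatch, stop
LCP = "loa" (length 3)

3


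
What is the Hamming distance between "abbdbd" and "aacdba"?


Comparing "abbdbd" and "aacdba" position by position:
  Position 0: 'a' vs 'a' => same
  Position 1: 'b' vs 'a' => differ
  Position 2: 'b' vs 'c' => differ
  Position 3: 'd' vs 'd' => same
  Position 4: 'b' vs 'b' => same
  Position 5: 'd' vs 'a' => differ
Total differences (Hamming distance): 3

3


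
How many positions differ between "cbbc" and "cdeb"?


Comparing "cbbc" and "cdeb" position by position:
  Position 0: 'c' vs 'c' => same
  Position 1: 'b' vs 'd' => DIFFER
  Position 2: 'b' vs 'e' => DIFFER
  Position 3: 'c' vs 'b' => DIFFER
Positions that differ: 3

3


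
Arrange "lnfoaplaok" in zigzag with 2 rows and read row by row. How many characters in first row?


Zigzag "lnfoaplaok" into 2 rows:
Placing characters:
  'l' => row 0
  'n' => row 1
  'f' => row 0
  'o' => row 1
  'a' => row 0
  'p' => row 1
  'l' => row 0
  'a' => row 1
  'o' => row 0
  'k' => row 1
Rows:
  Row 0: "lfalo"
  Row 1: "nopak"
First row length: 5

5


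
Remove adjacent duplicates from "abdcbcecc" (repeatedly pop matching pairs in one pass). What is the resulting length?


Input: abdcbcecc
Stack-based adjacent duplicate removal:
  Read 'a': push. Stack: a
  Read 'b': push. Stack: ab
  Read 'd': push. Stack: abd
  Read 'c': push. Stack: abdc
  Read 'b': push. Stack: abdcb
  Read 'c': push. Stack: abdcbc
  Read 'e': push. Stack: abdcbce
  Read 'c': push. Stack: abdcbcec
  Read 'c': matches stack top 'c' => pop. Stack: abdcbce
Final stack: "abdcbce" (length 7)

7


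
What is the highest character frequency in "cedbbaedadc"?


Input: cedbbaedadc
Character counts:
  'a': 2
  'b': 2
  'c': 2
  'd': 3
  'e': 2
Maximum frequency: 3

3


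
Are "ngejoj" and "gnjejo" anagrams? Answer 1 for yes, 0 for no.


Strings: "ngejoj", "gnjejo"
Sorted first:  egjjno
Sorted second: egjjno
Sorted forms match => anagrams

1


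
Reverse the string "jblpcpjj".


Input: jblpcpjj
Reading characters right to left:
  Position 7: 'j'
  Position 6: 'j'
  Position 5: 'p'
  Position 4: 'c'
  Position 3: 'p'
  Position 2: 'l'
  Position 1: 'b'
  Position 0: 'j'
Reversed: jjpcplbj

jjpcplbj


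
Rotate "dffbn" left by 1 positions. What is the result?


Input: "dffbn", rotate left by 1
First 1 characters: "d"
Remaining characters: "ffbn"
Concatenate remaining + first: "ffbn" + "d" = "ffbnd"

ffbnd


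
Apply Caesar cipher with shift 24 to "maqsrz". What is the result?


Caesar cipher: shift "maqsrz" by 24
  'm' (pos 12) + 24 = pos 10 = 'k'
  'a' (pos 0) + 24 = pos 24 = 'y'
  'q' (pos 16) + 24 = pos 14 = 'o'
  's' (pos 18) + 24 = pos 16 = 'q'
  'r' (pos 17) + 24 = pos 15 = 'p'
  'z' (pos 25) + 24 = pos 23 = 'x'
Result: kyoqpx

kyoqpx


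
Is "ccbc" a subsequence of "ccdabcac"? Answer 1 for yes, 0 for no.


Check if "ccbc" is a subsequence of "ccdabcac"
Greedy scan:
  Position 0 ('c'): matches sub[0] = 'c'
  Position 1 ('c'): matches sub[1] = 'c'
  Position 2 ('d'): no match needed
  Position 3 ('a'): no match needed
  Position 4 ('b'): matches sub[2] = 'b'
  Position 5 ('c'): matches sub[3] = 'c'
  Position 6 ('a'): no match needed
  Position 7 ('c'): no match needed
All 4 characters matched => is a subsequence

1


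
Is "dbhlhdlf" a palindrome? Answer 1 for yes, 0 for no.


Input: dbhlhdlf
Reversed: fldhlhbd
  Compare pos 0 ('d') with pos 7 ('f'): MISMATCH
  Compare pos 1 ('b') with pos 6 ('l'): MISMATCH
  Compare pos 2 ('h') with pos 5 ('d'): MISMATCH
  Compare pos 3 ('l') with pos 4 ('h'): MISMATCH
Result: not a palindrome

0


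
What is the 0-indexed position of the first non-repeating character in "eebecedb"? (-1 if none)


Input: eebecedb
Character frequencies:
  'b': 2
  'c': 1
  'd': 1
  'e': 4
Scanning left to right for freq == 1:
  Position 0 ('e'): freq=4, skip
  Position 1 ('e'): freq=4, skip
  Position 2 ('b'): freq=2, skip
  Position 3 ('e'): freq=4, skip
  Position 4 ('c'): unique! => answer = 4

4


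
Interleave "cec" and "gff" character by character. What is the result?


Interleaving "cec" and "gff":
  Position 0: 'c' from first, 'g' from second => "cg"
  Position 1: 'e' from first, 'f' from second => "ef"
  Position 2: 'c' from first, 'f' from second => "cf"
Result: cgefcf

cgefcf


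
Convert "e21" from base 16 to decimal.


Input: "e21" in base 16
Positional expansion:
  Digit 'e' (value 14) x 16^2 = 3584
  Digit '2' (value 2) x 16^1 = 32
  Digit '1' (value 1) x 16^0 = 1
Sum = 3617

3617


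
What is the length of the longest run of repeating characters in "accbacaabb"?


Input: "accbacaabb"
Scanning for longest run:
  Position 1 ('c'): new char, reset run to 1
  Position 2 ('c'): continues run of 'c', length=2
  Position 3 ('b'): new char, reset run to 1
  Position 4 ('a'): new char, reset run to 1
  Position 5 ('c'): new char, reset run to 1
  Position 6 ('a'): new char, reset run to 1
  Position 7 ('a'): continues run of 'a', length=2
  Position 8 ('b'): new char, reset run to 1
  Position 9 ('b'): continues run of 'b', length=2
Longest run: 'c' with length 2

2


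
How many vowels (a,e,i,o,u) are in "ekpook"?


Input: ekpook
Checking each character:
  'e' at position 0: vowel (running total: 1)
  'k' at position 1: consonant
  'p' at position 2: consonant
  'o' at position 3: vowel (running total: 2)
  'o' at position 4: vowel (running total: 3)
  'k' at position 5: consonant
Total vowels: 3

3


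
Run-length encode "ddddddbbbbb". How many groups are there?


Input: ddddddbbbbb
Scanning for consecutive runs:
  Group 1: 'd' x 6 (positions 0-5)
  Group 2: 'b' x 5 (positions 6-10)
Total groups: 2

2


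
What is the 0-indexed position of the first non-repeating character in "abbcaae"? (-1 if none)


Input: abbcaae
Character frequencies:
  'a': 3
  'b': 2
  'c': 1
  'e': 1
Scanning left to right for freq == 1:
  Position 0 ('a'): freq=3, skip
  Position 1 ('b'): freq=2, skip
  Position 2 ('b'): freq=2, skip
  Position 3 ('c'): unique! => answer = 3

3


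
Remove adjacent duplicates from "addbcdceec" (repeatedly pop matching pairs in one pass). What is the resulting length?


Input: addbcdceec
Stack-based adjacent duplicate removal:
  Read 'a': push. Stack: a
  Read 'd': push. Stack: ad
  Read 'd': matches stack top 'd' => pop. Stack: a
  Read 'b': push. Stack: ab
  Read 'c': push. Stack: abc
  Read 'd': push. Stack: abcd
  Read 'c': push. Stack: abcdc
  Read 'e': push. Stack: abcdce
  Read 'e': matches stack top 'e' => pop. Stack: abcdc
  Read 'c': matches stack top 'c' => pop. Stack: abcd
Final stack: "abcd" (length 4)

4


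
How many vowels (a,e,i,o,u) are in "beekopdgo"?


Input: beekopdgo
Checking each character:
  'b' at position 0: consonant
  'e' at position 1: vowel (running total: 1)
  'e' at position 2: vowel (running total: 2)
  'k' at position 3: consonant
  'o' at position 4: vowel (running total: 3)
  'p' at position 5: consonant
  'd' at position 6: consonant
  'g' at position 7: consonant
  'o' at position 8: vowel (running total: 4)
Total vowels: 4

4


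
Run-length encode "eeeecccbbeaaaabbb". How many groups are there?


Input: eeeecccbbeaaaabbb
Scanning for consecutive runs:
  Group 1: 'e' x 4 (positions 0-3)
  Group 2: 'c' x 3 (positions 4-6)
  Group 3: 'b' x 2 (positions 7-8)
  Group 4: 'e' x 1 (positions 9-9)
  Group 5: 'a' x 4 (positions 10-13)
  Group 6: 'b' x 3 (positions 14-16)
Total groups: 6

6
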